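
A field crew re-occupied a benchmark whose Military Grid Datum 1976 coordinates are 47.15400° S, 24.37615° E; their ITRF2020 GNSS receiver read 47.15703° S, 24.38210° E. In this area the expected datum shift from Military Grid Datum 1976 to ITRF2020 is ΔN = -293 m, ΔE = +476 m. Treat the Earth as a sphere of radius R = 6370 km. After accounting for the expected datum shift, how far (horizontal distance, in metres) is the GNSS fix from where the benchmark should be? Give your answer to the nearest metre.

Observed coordinate differences: Δφ = -0.00303°, Δλ = +0.00595°.
Converting to metres (1° lat = 111177 m, cos φ = 0.680030): observed ΔN = -336.9 m, observed ΔE = 449.8 m.
Subtracting the expected shift leaves a residual of -336.9 − (-293) = -43.9 m north and 449.8 − (476) = -26.2 m east.
Residual distance = √((-43.9)² + (-26.2)²) = 51.1 m.

51 m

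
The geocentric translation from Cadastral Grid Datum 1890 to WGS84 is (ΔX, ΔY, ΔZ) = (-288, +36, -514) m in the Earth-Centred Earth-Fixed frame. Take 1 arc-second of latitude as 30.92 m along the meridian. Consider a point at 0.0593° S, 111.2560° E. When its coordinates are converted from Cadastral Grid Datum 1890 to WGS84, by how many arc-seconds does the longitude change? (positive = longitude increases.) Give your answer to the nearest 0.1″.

Δλ = 8.3″

sin φ = -0.001035, cos φ = 0.999999, sin λ = 0.931970, cos λ = -0.362536.
East component: ΔE = −sin λ·ΔX + cos λ·ΔY = −(0.931970)(-288) + (-0.362536)(36) = 255.36 m.
1° of latitude spans 3600 × 30.92 = 111312 m; at latitude φ, 1° of longitude spans that × cos φ = 111311.9 m, so Δλ = 255.36 / 111311.9 × 3600 = 8.259″.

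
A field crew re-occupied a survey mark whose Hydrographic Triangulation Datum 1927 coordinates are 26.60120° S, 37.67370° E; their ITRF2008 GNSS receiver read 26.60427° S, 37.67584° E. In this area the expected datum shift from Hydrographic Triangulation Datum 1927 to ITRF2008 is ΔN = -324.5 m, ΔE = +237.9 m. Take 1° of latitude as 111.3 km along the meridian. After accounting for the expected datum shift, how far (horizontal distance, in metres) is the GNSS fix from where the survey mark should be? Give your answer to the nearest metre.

Observed coordinate differences: Δφ = -0.00307°, Δλ = +0.00214°.
Converting to metres (1° lat = 111300 m, cos φ = 0.894145): observed ΔN = -341.7 m, observed ΔE = 213.0 m.
Subtracting the expected shift leaves a residual of -341.7 − (-324.5) = -17.2 m north and 213.0 − (237.9) = -24.9 m east.
Residual distance = √((-17.2)² + (-24.9)²) = 30.3 m.

30 m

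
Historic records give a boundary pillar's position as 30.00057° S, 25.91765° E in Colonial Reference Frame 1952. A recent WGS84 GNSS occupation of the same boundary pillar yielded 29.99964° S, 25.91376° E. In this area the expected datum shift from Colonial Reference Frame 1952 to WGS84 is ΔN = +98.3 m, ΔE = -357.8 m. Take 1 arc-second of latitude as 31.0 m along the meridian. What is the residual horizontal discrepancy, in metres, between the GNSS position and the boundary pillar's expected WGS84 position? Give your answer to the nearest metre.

Observed coordinate differences: Δφ = +0.00093°, Δλ = -0.00389°.
Converting to metres (1° lat = 111600 m, cos φ = 0.866020): observed ΔN = 103.8 m, observed ΔE = -376.0 m.
Subtracting the expected shift leaves a residual of 103.8 − (98.3) = 5.5 m north and -376.0 − (-357.8) = -18.2 m east.
Residual distance = √(5.5² + (-18.2)²) = 19.0 m.

19 m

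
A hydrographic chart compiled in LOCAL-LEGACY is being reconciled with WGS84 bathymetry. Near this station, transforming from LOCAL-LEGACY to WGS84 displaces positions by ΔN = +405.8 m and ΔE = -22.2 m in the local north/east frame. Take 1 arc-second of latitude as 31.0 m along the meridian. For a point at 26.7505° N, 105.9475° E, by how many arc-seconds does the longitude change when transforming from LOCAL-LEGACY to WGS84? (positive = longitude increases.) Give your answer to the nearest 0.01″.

At latitude 26.7505°, cos φ = 0.892975.
1″ of longitude at this latitude = 31.00 × cos φ = 27.6822 m, so Δλ = -22.2 / 27.6822 = -0.802″.

Δλ = -0.80″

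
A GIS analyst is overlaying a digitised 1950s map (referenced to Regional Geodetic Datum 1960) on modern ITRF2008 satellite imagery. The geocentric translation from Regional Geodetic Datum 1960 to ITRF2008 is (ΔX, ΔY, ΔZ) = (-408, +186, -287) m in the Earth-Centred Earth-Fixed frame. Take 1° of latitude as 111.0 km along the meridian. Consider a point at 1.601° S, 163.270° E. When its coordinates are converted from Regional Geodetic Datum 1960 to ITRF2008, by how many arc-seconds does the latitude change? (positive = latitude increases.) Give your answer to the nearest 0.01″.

sin φ = -0.027939, cos φ = 0.999610, sin λ = 0.287862, cos λ = -0.957672.
North component: ΔN = −sin φ cos λ·ΔX − sin φ sin λ·ΔY + cos φ·ΔZ = −(-0.027939)(-0.957672)(-408) − (-0.027939)(0.287862)(186) + (0.999610)(-287) = -274.48 m.
1° of latitude spans 111000 m, so Δφ = -274.48 / 111000 × 3600 = -8.902″.

Δφ = -8.90″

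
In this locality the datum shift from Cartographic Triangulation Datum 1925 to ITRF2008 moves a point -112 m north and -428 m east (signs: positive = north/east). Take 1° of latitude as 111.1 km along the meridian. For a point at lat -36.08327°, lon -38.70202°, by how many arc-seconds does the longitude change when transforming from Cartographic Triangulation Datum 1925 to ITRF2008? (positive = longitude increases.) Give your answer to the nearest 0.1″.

At latitude -36.08327°, cos φ = 0.808162.
1° of longitude at this latitude = 111.1 × cos φ = 89.79 km, so Δλ = -428.0 / 89786.8 = -0.0047668° = -17.161″.

Δλ = -17.2″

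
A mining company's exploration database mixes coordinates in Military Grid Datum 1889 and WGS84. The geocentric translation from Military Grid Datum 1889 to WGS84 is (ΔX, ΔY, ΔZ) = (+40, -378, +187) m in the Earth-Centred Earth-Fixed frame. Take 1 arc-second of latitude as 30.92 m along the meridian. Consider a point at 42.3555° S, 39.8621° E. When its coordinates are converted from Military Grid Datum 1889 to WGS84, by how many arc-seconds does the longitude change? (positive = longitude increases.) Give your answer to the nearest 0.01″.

sin φ = -0.673729, cos φ = 0.738979, sin λ = 0.640942, cos λ = 0.767589.
East component: ΔE = −sin λ·ΔX + cos λ·ΔY = −(0.640942)(40) + (0.767589)(-378) = -315.79 m.
1° of latitude spans 3600 × 30.92 = 111312 m; at latitude φ, 1° of longitude spans that × cos φ = 82257.2 m, so Δλ = -315.79 / 82257.2 × 3600 = -13.820″.

Δλ = -13.82″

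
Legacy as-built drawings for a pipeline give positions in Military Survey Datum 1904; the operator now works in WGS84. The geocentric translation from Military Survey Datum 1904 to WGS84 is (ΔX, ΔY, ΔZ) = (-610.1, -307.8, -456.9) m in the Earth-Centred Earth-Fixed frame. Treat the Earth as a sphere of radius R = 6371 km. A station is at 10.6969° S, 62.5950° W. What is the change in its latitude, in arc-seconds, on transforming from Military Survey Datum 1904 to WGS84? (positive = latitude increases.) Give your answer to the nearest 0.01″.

Δφ = -14.58″

sin φ = -0.185613, cos φ = 0.982623, sin λ = -0.887775, cos λ = 0.460277.
North component: ΔN = −sin φ cos λ·ΔX − sin φ sin λ·ΔY + cos φ·ΔZ = −(-0.185613)(0.460277)(-610.1) − (-0.185613)(-0.887775)(-307.8) + (0.982623)(-456.9) = -450.36 m.
1° of latitude spans πR/180 = 111195 m, so Δφ = -450.36 / 111195 × 3600 = -14.581″.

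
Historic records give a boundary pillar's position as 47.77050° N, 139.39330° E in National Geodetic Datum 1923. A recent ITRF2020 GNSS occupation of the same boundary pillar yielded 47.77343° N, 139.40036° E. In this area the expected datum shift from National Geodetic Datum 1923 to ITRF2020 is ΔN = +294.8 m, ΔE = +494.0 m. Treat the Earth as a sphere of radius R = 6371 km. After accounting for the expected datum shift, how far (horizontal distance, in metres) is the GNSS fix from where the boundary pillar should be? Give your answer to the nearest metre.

Observed coordinate differences: Δφ = +0.00293°, Δλ = +0.00706°.
Converting to metres (1° lat = 111195 m, cos φ = 0.672102): observed ΔN = 325.8 m, observed ΔE = 527.6 m.
Subtracting the expected shift leaves a residual of 325.8 − (294.8) = 31.0 m north and 527.6 − (494.0) = 33.6 m east.
Residual distance = √(31.0² + 33.6²) = 45.7 m.

46 m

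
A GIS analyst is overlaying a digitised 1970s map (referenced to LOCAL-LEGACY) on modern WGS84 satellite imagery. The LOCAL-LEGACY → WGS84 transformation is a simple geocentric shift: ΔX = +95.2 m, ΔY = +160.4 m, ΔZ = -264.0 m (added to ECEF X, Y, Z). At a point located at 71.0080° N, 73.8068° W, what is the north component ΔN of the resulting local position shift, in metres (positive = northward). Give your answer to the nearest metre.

At φ = 71.0080°, λ = -73.8068°: sin φ = 0.945564, cos φ = 0.325436, sin λ = -0.960327, cos λ = 0.278877.
ΔN = −sin φ cos λ·ΔX − sin φ sin λ·ΔY + cos φ·ΔZ = −(0.945564)(0.278877)(95.2) − (0.945564)(-0.960327)(160.4) + (0.325436)(-264.0) = 34.63 m.

ΔN = 35 m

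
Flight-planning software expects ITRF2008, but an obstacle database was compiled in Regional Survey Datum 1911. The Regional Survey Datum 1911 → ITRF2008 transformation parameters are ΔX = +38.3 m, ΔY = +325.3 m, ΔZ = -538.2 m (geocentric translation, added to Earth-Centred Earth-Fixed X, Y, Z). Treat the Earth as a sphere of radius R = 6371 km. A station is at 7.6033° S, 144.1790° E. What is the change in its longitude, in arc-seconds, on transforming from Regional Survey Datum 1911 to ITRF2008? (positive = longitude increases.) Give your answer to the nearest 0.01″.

Δλ = -9.35″

sin φ = -0.132313, cos φ = 0.991208, sin λ = 0.585255, cos λ = -0.810849.
East component: ΔE = −sin λ·ΔX + cos λ·ΔY = −(0.585255)(38.3) + (-0.810849)(325.3) = -286.18 m.
1° of latitude spans πR/180 = 111195 m; at latitude φ, 1° of longitude spans that × cos φ = 110217.3 m, so Δλ = -286.18 / 110217.3 × 3600 = -9.348″.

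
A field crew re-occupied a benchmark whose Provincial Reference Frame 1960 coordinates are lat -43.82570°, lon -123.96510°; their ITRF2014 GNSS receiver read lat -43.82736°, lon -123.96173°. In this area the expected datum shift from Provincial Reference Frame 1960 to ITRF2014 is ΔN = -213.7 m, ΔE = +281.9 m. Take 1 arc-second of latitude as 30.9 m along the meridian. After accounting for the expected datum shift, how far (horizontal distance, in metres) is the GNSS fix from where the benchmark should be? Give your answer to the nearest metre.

Observed coordinate differences: Δφ = -0.00166°, Δλ = +0.00337°.
Converting to metres (1° lat = 111240 m, cos φ = 0.721450): observed ΔN = -184.7 m, observed ΔE = 270.5 m.
Subtracting the expected shift leaves a residual of -184.7 − (-213.7) = 29.0 m north and 270.5 − (281.9) = -11.4 m east.
Residual distance = √(29.0² + (-11.4)²) = 31.2 m.

31 m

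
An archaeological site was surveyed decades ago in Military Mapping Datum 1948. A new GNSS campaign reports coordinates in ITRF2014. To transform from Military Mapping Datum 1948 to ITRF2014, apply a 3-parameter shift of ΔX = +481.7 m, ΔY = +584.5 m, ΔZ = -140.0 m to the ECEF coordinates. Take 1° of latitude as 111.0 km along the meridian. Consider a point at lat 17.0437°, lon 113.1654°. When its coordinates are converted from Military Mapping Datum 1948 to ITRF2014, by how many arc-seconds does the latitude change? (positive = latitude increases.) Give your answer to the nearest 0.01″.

sin φ = 0.293101, cos φ = 0.956081, sin λ = 0.919373, cos λ = -0.393387.
North component: ΔN = −sin φ cos λ·ΔX − sin φ sin λ·ΔY + cos φ·ΔZ = −(0.293101)(-0.393387)(481.7) − (0.293101)(0.919373)(584.5) + (0.956081)(-140.0) = -235.82 m.
1° of latitude spans 111000 m, so Δφ = -235.82 / 111000 × 3600 = -7.648″.

Δφ = -7.65″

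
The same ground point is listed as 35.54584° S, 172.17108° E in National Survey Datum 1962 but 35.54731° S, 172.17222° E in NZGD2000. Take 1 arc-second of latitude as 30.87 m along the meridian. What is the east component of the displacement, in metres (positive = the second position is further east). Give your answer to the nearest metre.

Δφ = -35.54731° − -35.54584° = -0.00147°; Δλ = 172.17222° − 172.17108° = +0.00114°.
1° of latitude = 3600 × 30.87 = 111132 m.
ΔN = Δφ × 111132 = -163.4 m; ΔE = Δλ × 111132 × cos(-35.54584°) = +0.00114 × 111132 × 0.813651 = 103.1 m.

ΔE = 103 m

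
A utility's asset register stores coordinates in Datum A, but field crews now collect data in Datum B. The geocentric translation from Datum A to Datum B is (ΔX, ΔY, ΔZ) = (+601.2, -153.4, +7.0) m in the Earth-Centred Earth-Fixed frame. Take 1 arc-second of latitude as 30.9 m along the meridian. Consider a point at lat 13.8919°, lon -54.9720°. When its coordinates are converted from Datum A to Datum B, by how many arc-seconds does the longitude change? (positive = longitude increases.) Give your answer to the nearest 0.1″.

sin φ = 0.240091, cos φ = 0.970750, sin λ = -0.818872, cos λ = 0.573977.
East component: ΔE = −sin λ·ΔX + cos λ·ΔY = −(-0.818872)(601.2) + (0.573977)(-153.4) = 404.26 m.
1° of latitude spans 3600 × 30.90 = 111240 m; at latitude φ, 1° of longitude spans that × cos φ = 107986.3 m, so Δλ = 404.26 / 107986.3 × 3600 = 13.477″.

Δλ = 13.5″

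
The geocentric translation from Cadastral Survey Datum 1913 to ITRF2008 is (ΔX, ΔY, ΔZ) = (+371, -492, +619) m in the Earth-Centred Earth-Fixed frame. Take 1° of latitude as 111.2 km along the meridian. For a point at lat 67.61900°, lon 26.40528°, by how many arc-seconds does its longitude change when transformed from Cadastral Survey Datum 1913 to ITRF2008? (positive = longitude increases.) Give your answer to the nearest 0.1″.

Δλ = -51.5″

sin φ = 0.924672, cos φ = 0.380764, sin λ = 0.444718, cos λ = 0.895671.
East component: ΔE = −sin λ·ΔX + cos λ·ΔY = −(0.444718)(371) + (0.895671)(-492) = -605.66 m.
1° of latitude spans 111200 m; at latitude φ, 1° of longitude spans that × cos φ = 42340.9 m, so Δλ = -605.66 / 42340.9 × 3600 = -51.496″.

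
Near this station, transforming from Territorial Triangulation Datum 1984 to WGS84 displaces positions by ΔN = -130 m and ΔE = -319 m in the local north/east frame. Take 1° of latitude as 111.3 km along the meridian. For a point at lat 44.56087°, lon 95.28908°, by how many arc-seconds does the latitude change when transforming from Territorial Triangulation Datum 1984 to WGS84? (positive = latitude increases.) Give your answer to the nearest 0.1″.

Δφ = -4.2″

1° of latitude = 111.3 km, so Δφ = -130.0 / 111300 = -0.0011680° = -4.205″.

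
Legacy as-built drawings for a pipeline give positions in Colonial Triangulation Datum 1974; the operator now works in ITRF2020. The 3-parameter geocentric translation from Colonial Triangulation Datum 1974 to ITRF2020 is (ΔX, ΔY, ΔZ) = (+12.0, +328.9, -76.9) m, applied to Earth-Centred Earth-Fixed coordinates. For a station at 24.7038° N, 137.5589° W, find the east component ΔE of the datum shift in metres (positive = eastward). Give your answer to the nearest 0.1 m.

The local east axis at (φ, λ) is (−sin λ, cos λ, 0), so ΔE = −sin(-137.5589°)·12.0 + cos(-137.5589°)·328.9 = -234.62 m.

ΔE = -234.6 m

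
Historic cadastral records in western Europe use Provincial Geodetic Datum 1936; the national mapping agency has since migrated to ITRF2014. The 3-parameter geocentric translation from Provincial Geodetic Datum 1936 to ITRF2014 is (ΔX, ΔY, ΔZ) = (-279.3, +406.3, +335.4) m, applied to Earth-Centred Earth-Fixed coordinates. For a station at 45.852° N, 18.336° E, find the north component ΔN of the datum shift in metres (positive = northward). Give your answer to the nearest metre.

The local north axis is (−sin φ cos λ, −sin φ sin λ, cos φ), giving ΔN = 190.235 − 91.715 + 233.611 = 332.13 m.

ΔN = 332 m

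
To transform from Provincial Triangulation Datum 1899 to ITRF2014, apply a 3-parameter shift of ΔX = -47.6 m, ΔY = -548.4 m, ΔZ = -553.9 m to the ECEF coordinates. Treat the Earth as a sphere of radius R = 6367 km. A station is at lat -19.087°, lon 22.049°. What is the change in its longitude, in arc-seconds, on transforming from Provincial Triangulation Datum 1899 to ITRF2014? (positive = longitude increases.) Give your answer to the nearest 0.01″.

Δλ = -16.81″

sin φ = -0.327003, cos φ = 0.945023, sin λ = 0.375399, cos λ = 0.926863.
East component: ΔE = −sin λ·ΔX + cos λ·ΔY = −(0.375399)(-47.6) + (0.926863)(-548.4) = -490.42 m.
1° of latitude spans πR/180 = 111125 m; at latitude φ, 1° of longitude spans that × cos φ = 105015.8 m, so Δλ = -490.42 / 105015.8 × 3600 = -16.812″.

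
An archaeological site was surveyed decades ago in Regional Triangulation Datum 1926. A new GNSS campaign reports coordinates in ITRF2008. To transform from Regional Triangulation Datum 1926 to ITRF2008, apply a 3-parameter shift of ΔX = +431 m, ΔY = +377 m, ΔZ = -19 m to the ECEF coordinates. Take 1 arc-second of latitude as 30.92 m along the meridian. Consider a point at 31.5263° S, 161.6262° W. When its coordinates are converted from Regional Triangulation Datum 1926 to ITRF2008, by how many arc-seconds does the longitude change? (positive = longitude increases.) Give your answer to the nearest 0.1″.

Δλ = -8.4″

sin φ = -0.522890, cos φ = 0.852400, sin λ = -0.315215, cos λ = -0.949020.
East component: ΔE = −sin λ·ΔX + cos λ·ΔY = −(-0.315215)(431) + (-0.949020)(377) = -221.92 m.
1° of latitude spans 3600 × 30.92 = 111312 m; at latitude φ, 1° of longitude spans that × cos φ = 94882.4 m, so Δλ = -221.92 / 94882.4 × 3600 = -8.420″.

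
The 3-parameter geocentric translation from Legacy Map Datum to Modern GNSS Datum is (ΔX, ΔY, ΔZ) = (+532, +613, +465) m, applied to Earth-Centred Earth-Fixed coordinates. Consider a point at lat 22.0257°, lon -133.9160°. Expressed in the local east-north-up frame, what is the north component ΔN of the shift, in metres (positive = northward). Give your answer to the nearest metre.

ΔN = 735 m

At φ = 22.0257°, λ = -133.9160°: sin φ = 0.375022, cos φ = 0.927016, sin λ = -0.720357, cos λ = -0.693603.
ΔN = −sin φ cos λ·ΔX − sin φ sin λ·ΔY + cos φ·ΔZ = −(0.375022)(-0.693603)(532) − (0.375022)(-0.720357)(613) + (0.927016)(465) = 735.05 m.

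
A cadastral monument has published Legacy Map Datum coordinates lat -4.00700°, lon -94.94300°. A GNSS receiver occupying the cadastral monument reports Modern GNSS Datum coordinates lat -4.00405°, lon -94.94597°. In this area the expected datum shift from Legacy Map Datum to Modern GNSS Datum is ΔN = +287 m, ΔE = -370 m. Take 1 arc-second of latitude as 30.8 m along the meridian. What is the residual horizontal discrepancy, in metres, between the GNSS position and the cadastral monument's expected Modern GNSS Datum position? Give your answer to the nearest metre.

Observed coordinate differences: Δφ = +0.00295°, Δλ = -0.00297°.
Converting to metres (1° lat = 110880 m, cos φ = 0.997556): observed ΔN = 327.1 m, observed ΔE = -328.5 m.
Subtracting the expected shift leaves a residual of 327.1 − (287) = 40.1 m north and -328.5 − (-370) = 41.5 m east.
Residual distance = √(40.1² + 41.5²) = 57.7 m.

58 m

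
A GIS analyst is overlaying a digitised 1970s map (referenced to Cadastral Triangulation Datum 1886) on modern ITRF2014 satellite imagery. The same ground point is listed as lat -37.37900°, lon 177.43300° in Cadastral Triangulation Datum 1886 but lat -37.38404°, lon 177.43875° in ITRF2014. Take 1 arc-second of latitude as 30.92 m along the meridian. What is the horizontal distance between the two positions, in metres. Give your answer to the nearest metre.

Δφ = -37.38404° − -37.37900° = -0.00504°; Δλ = 177.43875° − 177.43300° = +0.00575°.
1° of latitude = 3600 × 30.92 = 111312 m.
ΔN = Δφ × 111312 = -561.0 m; ΔE = Δλ × 111312 × cos(-37.37900°) = +0.00575 × 111312 × 0.794637 = 508.6 m.
Distance = √(ΔE² + ΔN²) = √(508.6² + (-561.0)²) = 757.2 m.

757 m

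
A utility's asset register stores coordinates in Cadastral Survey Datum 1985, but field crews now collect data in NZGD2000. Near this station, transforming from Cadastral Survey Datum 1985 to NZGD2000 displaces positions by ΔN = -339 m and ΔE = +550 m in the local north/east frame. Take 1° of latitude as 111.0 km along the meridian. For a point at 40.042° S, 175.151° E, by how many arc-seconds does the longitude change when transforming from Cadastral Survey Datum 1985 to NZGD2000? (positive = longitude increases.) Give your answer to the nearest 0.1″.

Δλ = 23.3″

At latitude -40.042°, cos φ = 0.765573.
1° of longitude at this latitude = 111.0 × cos φ = 84.98 km, so Δλ = 550.0 / 84978.6 = 0.0064722° = 23.300″.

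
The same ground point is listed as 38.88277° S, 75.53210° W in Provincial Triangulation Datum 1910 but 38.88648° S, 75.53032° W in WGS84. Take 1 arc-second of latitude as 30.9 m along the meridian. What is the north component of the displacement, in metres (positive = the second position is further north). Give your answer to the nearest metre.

Δφ = -38.88648° − -38.88277° = -0.00371°; Δλ = -75.53032° − -75.53210° = +0.00178°.
1° of latitude = 3600 × 30.90 = 111240 m.
ΔN = Δφ × 111240 = -412.7 m; ΔE = Δλ × 111240 × cos(-38.88277°) = +0.00178 × 111240 × 0.778432 = 154.1 m.

ΔN = -413 m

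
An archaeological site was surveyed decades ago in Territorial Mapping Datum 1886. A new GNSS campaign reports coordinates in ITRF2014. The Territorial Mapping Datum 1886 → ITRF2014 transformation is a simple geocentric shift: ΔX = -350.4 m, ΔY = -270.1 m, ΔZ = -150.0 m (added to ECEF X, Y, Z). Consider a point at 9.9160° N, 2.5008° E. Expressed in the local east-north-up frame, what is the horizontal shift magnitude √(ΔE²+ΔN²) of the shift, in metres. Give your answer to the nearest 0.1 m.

268.5 m

At φ = 9.9160°, λ = 2.5008°: sin φ = 0.172204, cos φ = 0.985061, sin λ = 0.043633, cos λ = 0.999048.
ΔE = −sin λ·ΔX + cos λ·ΔY = −(0.043633)·(-350.4) + (0.999048)·(-270.1) = -254.55 m.
ΔN = −sin φ cos λ·ΔX − sin φ sin λ·ΔY + cos φ·ΔZ = −(0.172204)(0.999048)(-350.4) − (0.172204)(0.043633)(-270.1) + (0.985061)(-150.0) = -85.45 m.
Horizontal magnitude = √(ΔE² + ΔN²) = √((-254.55)² + (-85.45)²) = 268.51 m.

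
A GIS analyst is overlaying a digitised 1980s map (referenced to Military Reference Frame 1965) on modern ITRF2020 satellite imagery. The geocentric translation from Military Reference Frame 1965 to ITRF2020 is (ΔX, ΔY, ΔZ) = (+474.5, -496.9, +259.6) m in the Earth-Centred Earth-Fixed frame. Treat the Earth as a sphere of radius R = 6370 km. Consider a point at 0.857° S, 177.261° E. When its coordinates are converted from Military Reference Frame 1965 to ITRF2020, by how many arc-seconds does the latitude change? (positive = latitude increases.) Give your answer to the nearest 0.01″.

sin φ = -0.014957, cos φ = 0.999888, sin λ = 0.047786, cos λ = -0.998858.
North component: ΔN = −sin φ cos λ·ΔX − sin φ sin λ·ΔY + cos φ·ΔZ = −(-0.014957)(-0.998858)(474.5) − (-0.014957)(0.047786)(-496.9) + (0.999888)(259.6) = 252.13 m.
1° of latitude spans πR/180 = 111177 m, so Δφ = 252.13 / 111177 × 3600 = 8.164″.

Δφ = 8.16″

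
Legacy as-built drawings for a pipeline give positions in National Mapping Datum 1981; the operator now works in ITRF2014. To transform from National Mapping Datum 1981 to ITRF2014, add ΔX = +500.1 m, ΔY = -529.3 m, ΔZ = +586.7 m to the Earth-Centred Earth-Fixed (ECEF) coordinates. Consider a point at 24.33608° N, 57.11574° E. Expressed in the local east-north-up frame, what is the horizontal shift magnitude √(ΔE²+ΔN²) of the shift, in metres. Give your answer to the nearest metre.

The local east axis at (φ, λ) is (−sin λ, cos λ, 0), so ΔE = −sin(57.11574°)·500.1 + cos(57.11574°)·(-529.3) = -707.35 m.
The local north axis is (−sin φ cos λ, −sin φ sin λ, cos φ), giving ΔN = -111.893 + 183.169 + 534.568 = 605.84 m.
Horizontal magnitude = √(ΔE² + ΔN²) = √((-707.35)² + 605.84²) = 931.34 m.

931 m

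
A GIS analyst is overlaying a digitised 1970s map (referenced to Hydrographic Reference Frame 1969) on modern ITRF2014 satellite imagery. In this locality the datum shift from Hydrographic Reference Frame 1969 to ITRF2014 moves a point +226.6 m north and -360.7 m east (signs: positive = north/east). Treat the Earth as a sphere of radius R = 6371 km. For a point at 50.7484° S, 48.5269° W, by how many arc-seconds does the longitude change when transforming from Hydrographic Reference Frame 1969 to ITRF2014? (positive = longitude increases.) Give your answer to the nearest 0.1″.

At latitude -50.7484°, cos φ = 0.632727.
One radian of longitude at latitude φ spans R cos φ, so Δλ = ΔE / (R cos φ) = -360.7 / (6371000 × 0.632727) = -8.9479e-05 rad = -18.456″.

Δλ = -18.5″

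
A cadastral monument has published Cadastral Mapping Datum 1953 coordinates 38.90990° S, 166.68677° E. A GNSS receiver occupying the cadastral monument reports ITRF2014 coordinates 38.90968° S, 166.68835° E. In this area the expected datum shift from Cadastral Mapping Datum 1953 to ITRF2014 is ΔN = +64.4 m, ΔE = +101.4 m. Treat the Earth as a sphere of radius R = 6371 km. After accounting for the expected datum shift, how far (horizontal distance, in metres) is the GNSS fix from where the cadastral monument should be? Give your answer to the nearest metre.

Observed coordinate differences: Δφ = +0.00022°, Δλ = +0.00158°.
Converting to metres (1° lat = 111195 m, cos φ = 0.778135): observed ΔN = 24.5 m, observed ΔE = 136.7 m.
Subtracting the expected shift leaves a residual of 24.5 − (64.4) = -39.9 m north and 136.7 − (101.4) = 35.3 m east.
Residual distance = √((-39.9)² + 35.3²) = 53.3 m.

53 m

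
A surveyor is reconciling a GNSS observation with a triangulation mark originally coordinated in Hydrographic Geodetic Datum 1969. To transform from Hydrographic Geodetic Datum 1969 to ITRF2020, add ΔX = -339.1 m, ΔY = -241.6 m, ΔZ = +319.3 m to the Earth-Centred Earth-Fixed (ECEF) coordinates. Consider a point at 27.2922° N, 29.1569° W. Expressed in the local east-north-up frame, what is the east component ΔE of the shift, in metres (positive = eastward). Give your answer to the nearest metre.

At φ = 27.2922°, λ = -29.1569°: sin φ = 0.458529, cos φ = 0.888680, sin λ = -0.487203, cos λ = 0.873289.
ΔE = −sin λ·ΔX + cos λ·ΔY = −(-0.487203)·(-339.1) + (0.873289)·(-241.6) = -376.20 m.

ΔE = -376 m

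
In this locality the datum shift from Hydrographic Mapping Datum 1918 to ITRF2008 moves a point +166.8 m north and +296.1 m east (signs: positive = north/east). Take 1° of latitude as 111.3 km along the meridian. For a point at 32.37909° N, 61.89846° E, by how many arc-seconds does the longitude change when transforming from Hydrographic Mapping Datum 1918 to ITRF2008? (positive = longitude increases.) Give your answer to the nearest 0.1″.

At latitude 32.37909°, cos φ = 0.844523.
1° of longitude at this latitude = 111.3 × cos φ = 94.00 km, so Δλ = 296.1 / 93995.5 = 0.0031502° = 11.341″.

Δλ = 11.3″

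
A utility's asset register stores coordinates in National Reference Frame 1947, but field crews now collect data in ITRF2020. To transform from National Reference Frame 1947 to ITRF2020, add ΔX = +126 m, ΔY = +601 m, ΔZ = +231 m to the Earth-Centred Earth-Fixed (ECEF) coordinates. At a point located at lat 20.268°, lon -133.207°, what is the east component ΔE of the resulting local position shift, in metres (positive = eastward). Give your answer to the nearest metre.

ΔE = -320 m

At φ = 20.268°, λ = -133.207°: sin φ = 0.346412, cos φ = 0.938083, sin λ = -0.728885, cos λ = -0.684636.
ΔE = −sin λ·ΔX + cos λ·ΔY = −(-0.728885)·(126) + (-0.684636)·(601) = -319.63 m.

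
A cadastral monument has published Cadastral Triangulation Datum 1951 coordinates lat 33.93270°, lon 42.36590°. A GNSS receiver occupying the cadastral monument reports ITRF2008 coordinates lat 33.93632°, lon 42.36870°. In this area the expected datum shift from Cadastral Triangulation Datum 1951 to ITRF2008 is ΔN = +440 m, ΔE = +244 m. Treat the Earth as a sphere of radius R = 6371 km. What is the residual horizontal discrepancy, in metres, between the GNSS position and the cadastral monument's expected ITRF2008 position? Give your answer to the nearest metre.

40 m

Observed coordinate differences: Δφ = +0.00362°, Δλ = +0.00280°.
Converting to metres (1° lat = 111195 m, cos φ = 0.829694): observed ΔN = 402.5 m, observed ΔE = 258.3 m.
Subtracting the expected shift leaves a residual of 402.5 − (440) = -37.5 m north and 258.3 − (244) = 14.3 m east.
Residual distance = √((-37.5)² + 14.3²) = 40.1 m.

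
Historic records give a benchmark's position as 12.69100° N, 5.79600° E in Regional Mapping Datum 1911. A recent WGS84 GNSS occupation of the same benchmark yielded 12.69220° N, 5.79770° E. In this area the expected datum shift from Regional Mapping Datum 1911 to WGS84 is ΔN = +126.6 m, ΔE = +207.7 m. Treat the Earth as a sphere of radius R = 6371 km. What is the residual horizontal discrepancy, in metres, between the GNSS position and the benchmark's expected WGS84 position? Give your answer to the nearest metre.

Observed coordinate differences: Δφ = +0.00120°, Δλ = +0.00170°.
Converting to metres (1° lat = 111195 m, cos φ = 0.975569): observed ΔN = 133.4 m, observed ΔE = 184.4 m.
Subtracting the expected shift leaves a residual of 133.4 − (126.6) = 6.8 m north and 184.4 − (207.7) = -23.3 m east.
Residual distance = √(6.8² + (-23.3)²) = 24.3 m.

24 m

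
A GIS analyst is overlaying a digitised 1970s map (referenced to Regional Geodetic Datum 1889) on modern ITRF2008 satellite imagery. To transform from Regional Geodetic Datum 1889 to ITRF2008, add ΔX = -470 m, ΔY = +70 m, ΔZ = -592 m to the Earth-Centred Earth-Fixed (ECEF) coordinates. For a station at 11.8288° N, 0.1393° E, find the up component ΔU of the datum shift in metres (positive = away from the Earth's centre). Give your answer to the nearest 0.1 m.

At φ = 11.8288°, λ = 0.1393°: sin φ = 0.204988, cos φ = 0.978764, sin λ = 0.002431, cos λ = 0.999997.
ΔU = cos φ cos λ·ΔX + cos φ sin λ·ΔY + sin φ·ΔZ = (0.978764)(0.999997)(-470) + (0.978764)(0.002431)(70) + (0.204988)(-592) = -581.20 m.

ΔU = -581.2 m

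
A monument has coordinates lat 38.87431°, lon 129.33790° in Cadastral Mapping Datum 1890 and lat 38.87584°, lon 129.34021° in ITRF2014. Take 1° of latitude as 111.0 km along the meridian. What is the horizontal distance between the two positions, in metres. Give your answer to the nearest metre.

262 m

Δφ = 38.87584° − 38.87431° = +0.00153°; Δλ = 129.34021° − 129.33790° = +0.00231°.
ΔN = Δφ × 111000 = 169.8 m; ΔE = Δλ × 111000 × cos(38.87431°) = +0.00231 × 111000 × 0.778525 = 199.6 m.
Distance = √(ΔE² + ΔN²) = √(199.6² + 169.8²) = 262.1 m.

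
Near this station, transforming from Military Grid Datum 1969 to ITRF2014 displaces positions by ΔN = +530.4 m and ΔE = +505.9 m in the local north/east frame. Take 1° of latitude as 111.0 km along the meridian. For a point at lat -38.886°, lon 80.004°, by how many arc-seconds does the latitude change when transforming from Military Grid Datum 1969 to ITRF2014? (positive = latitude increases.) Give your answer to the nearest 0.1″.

1° of latitude = 111.0 km, so Δφ = 530.4 / 111000 = 0.0047784° = 17.202″.

Δφ = 17.2″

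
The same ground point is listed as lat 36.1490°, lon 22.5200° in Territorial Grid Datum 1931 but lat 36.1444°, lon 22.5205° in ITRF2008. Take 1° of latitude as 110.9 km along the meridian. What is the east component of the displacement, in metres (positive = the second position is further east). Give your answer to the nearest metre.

Δφ = 36.1444° − 36.1490° = -0.0046°; Δλ = 22.5205° − 22.5200° = +0.0005°.
ΔN = Δφ × 110900 = -510.1 m; ΔE = Δλ × 110900 × cos(36.1490°) = +0.0005 × 110900 × 0.807486 = 44.8 m.

ΔE = 45 m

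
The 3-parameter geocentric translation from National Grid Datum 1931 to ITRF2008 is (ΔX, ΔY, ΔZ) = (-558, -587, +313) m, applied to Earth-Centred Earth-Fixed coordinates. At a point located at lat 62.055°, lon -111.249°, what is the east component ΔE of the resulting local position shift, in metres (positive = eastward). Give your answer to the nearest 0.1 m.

The local east axis at (φ, λ) is (−sin λ, cos λ, 0), so ΔE = −sin(-111.249°)·(-558) + cos(-111.249°)·(-587) = -307.32 m.

ΔE = -307.3 m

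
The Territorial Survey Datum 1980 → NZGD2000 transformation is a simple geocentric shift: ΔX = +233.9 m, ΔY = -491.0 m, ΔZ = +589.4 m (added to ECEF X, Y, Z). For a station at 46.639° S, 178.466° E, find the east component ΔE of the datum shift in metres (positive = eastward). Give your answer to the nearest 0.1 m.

ΔE = 484.6 m

The local east axis at (φ, λ) is (−sin λ, cos λ, 0), so ΔE = −sin(178.466°)·233.9 + cos(178.466°)·(-491.0) = 484.56 m.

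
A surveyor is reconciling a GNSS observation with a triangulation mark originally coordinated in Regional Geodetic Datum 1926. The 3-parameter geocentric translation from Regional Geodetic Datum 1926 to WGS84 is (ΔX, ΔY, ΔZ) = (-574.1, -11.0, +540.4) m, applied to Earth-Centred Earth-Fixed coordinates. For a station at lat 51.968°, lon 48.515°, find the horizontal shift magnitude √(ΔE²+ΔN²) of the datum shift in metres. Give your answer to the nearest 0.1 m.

766.2 m

At φ = 51.968°, λ = 48.515°: sin φ = 0.787667, cos φ = 0.616101, sin λ = 0.749129, cos λ = 0.662424.
ΔE = −sin λ·ΔX + cos λ·ΔY = −(0.749129)·(-574.1) + (0.662424)·(-11.0) = 422.79 m.
ΔN = −sin φ cos λ·ΔX − sin φ sin λ·ΔY + cos φ·ΔZ = −(0.787667)(0.662424)(-574.1) − (0.787667)(0.749129)(-11.0) + (0.616101)(540.4) = 638.98 m.
Horizontal magnitude = √(ΔE² + ΔN²) = √(422.79² + 638.98²) = 766.19 m.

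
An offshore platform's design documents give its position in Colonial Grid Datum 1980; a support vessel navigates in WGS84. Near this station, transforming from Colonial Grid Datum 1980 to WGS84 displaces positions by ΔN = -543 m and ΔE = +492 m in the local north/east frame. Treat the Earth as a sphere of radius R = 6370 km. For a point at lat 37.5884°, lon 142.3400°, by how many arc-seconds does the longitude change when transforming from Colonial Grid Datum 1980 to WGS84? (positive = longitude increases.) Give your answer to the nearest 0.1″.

At latitude 37.5884°, cos φ = 0.792413.
One radian of longitude at latitude φ spans R cos φ, so Δλ = ΔE / (R cos φ) = 492.0 / (6370000 × 0.792413) = 9.7471e-05 rad = 20.105″.

Δλ = 20.1″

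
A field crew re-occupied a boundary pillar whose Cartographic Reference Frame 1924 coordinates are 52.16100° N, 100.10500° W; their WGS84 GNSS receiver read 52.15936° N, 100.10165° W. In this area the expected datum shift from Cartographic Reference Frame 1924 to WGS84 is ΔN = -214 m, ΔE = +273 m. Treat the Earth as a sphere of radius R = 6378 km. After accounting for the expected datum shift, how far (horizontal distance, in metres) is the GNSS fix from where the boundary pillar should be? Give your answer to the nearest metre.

54 m

Observed coordinate differences: Δφ = -0.00164°, Δλ = +0.00335°.
Converting to metres (1° lat = 111317 m, cos φ = 0.613445): observed ΔN = -182.6 m, observed ΔE = 228.8 m.
Subtracting the expected shift leaves a residual of -182.6 − (-214) = 31.4 m north and 228.8 − (273) = -44.2 m east.
Residual distance = √(31.4² + (-44.2)²) = 54.3 m.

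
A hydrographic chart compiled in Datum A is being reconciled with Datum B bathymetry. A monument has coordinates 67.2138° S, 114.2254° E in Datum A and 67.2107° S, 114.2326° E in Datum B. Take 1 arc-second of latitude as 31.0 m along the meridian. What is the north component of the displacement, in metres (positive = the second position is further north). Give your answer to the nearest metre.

Δφ = -67.2107° − -67.2138° = +0.0031°; Δλ = 114.2326° − 114.2254° = +0.0072°.
1° of latitude = 3600 × 31.00 = 111600 m.
ΔN = Δφ × 111600 = 346.0 m; ΔE = Δλ × 111600 × cos(-67.2138°) = +0.0072 × 111600 × 0.387294 = 311.2 m.

ΔN = 346 m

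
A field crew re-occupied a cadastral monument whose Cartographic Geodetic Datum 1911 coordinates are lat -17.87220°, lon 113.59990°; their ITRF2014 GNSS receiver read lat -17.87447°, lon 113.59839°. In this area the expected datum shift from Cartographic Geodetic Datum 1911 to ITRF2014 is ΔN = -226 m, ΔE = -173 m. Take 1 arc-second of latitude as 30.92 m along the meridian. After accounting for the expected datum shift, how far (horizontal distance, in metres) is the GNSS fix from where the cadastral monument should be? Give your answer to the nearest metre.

Observed coordinate differences: Δφ = -0.00227°, Δλ = -0.00151°.
Converting to metres (1° lat = 111312 m, cos φ = 0.951743): observed ΔN = -252.7 m, observed ΔE = -160.0 m.
Subtracting the expected shift leaves a residual of -252.7 − (-226) = -26.7 m north and -160.0 − (-173) = 13.0 m east.
Residual distance = √((-26.7)² + 13.0²) = 29.7 m.

30 m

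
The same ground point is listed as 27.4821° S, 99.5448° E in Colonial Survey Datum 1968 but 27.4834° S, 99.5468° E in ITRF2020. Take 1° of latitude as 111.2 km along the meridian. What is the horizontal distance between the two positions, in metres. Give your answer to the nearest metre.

245 m

Δφ = -27.4834° − -27.4821° = -0.0013°; Δλ = 99.5468° − 99.5448° = +0.0020°.
ΔN = Δφ × 111200 = -144.6 m; ΔE = Δλ × 111200 × cos(-27.4821°) = +0.0020 × 111200 × 0.887155 = 197.3 m.
Distance = √(ΔE² + ΔN²) = √(197.3² + (-144.6)²) = 244.6 m.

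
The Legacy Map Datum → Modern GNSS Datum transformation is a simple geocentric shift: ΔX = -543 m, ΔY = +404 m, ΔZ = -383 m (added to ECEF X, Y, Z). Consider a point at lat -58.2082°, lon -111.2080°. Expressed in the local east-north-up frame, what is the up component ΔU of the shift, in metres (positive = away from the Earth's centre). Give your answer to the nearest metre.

ΔU = 231 m

At φ = -58.2082°, λ = -111.2080°: sin φ = -0.849968, cos φ = 0.526834, sin λ = -0.932273, cos λ = -0.361755.
ΔU = cos φ cos λ·ΔX + cos φ sin λ·ΔY + sin φ·ΔZ = (0.526834)(-0.361755)(-543) + (0.526834)(-0.932273)(404) + (-0.849968)(-383) = 230.60 m.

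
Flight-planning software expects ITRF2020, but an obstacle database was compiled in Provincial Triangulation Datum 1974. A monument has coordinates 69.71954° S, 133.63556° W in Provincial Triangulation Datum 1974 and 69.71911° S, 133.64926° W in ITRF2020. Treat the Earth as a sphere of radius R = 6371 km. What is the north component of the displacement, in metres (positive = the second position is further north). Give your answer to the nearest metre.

Δφ = -69.71911° − -69.71954° = +0.00043°; Δλ = -133.64926° − -133.63556° = -0.01370°.
1° along a meridian = πR/180 = 111195 m.
ΔN = Δφ × 111195 = 47.8 m; ΔE = Δλ × 111195 × cos(-69.71954°) = -0.01370 × 111195 × 0.346616 = -528.0 m.

ΔN = 48 m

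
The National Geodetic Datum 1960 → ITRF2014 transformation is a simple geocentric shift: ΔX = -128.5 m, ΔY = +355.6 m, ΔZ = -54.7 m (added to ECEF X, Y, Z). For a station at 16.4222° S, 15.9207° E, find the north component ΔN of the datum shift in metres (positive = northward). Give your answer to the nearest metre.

The local north axis is (−sin φ cos λ, −sin φ sin λ, cos φ), giving ΔN = -34.935 + 27.577 − 52.468 = -59.83 m.

ΔN = -60 m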